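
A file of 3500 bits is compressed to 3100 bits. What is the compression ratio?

Compression ratio = Original / Compressed
= 3500 / 3100 = 1.13:1


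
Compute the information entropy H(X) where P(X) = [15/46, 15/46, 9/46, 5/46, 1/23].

H(X) = -Σ p(x) log₂ p(x)
  -15/46 × log₂(15/46) = 0.5272
  -15/46 × log₂(15/46) = 0.5272
  -9/46 × log₂(9/46) = 0.4605
  -5/46 × log₂(5/46) = 0.3480
  -1/23 × log₂(1/23) = 0.1967
H(X) = 2.0595 bits


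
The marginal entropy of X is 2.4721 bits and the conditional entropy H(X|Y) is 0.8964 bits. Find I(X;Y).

I(X;Y) = H(X) - H(X|Y)
I(X;Y) = 2.4721 - 0.8964 = 1.5757 bits


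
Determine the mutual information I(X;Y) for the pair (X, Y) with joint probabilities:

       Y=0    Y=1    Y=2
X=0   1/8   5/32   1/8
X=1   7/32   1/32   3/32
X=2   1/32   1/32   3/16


H(X) = 1.5575, H(Y) = 1.5382, H(X,Y) = 2.8898
I(X;Y) = H(X) + H(Y) - H(X,Y) = 0.2059 bits


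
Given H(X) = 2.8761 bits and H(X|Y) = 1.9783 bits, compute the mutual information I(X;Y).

I(X;Y) = H(X) - H(X|Y)
I(X;Y) = 2.8761 - 1.9783 = 0.8978 bits


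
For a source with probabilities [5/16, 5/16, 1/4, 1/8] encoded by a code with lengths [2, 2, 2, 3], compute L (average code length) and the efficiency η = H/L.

Average length L = Σ p_i × l_i = 2.1250 bits
Entropy H = 1.9238 bits
Efficiency η = H/L × 100% = 90.53%


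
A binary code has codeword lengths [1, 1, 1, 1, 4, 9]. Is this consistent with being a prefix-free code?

Kraft inequality: Σ 2^(-l_i) ≤ 1 for prefix-free code
Calculating: 2^(-1) + 2^(-1) + 2^(-1) + 2^(-1) + 2^(-4) + 2^(-9)
= 0.5 + 0.5 + 0.5 + 0.5 + 0.0625 + 0.001953125
= 2.0645
Since 2.0645 > 1, prefix-free code does not exist


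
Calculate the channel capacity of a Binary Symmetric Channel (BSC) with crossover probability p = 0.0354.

For BSC with error probability p:
C = 1 - H(p) where H(p) is binary entropy
H(0.0354) = -0.0354 × log₂(0.0354) - 0.9646 × log₂(0.9646)
H(p) = 0.2208
C = 1 - 0.2208 = 0.7792 bits/use


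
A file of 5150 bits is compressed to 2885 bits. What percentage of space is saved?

Space savings = (1 - Compressed/Original) × 100%
= (1 - 2885/5150) × 100%
= 43.98%


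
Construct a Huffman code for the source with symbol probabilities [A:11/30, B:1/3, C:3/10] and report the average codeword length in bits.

Huffman tree construction:
Combine smallest probabilities repeatedly
Resulting codes:
  A: 0 (length 1)
  B: 11 (length 2)
  C: 10 (length 2)
Average length = Σ p(s) × length(s) = 1.6333 bits


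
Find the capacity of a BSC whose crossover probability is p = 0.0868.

For BSC with error probability p:
C = 1 - H(p) where H(p) is binary entropy
H(0.0868) = -0.0868 × log₂(0.0868) - 0.9132 × log₂(0.9132)
H(p) = 0.4257
C = 1 - 0.4257 = 0.5743 bits/use


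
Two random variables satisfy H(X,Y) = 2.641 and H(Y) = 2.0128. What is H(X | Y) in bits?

Chain rule: H(X,Y) = H(X|Y) + H(Y)
H(X|Y) = H(X,Y) - H(Y) = 2.641 - 2.0128 = 0.6282 bits


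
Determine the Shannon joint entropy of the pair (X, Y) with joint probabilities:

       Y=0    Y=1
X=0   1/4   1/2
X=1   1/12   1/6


H(X,Y) = -Σ p(x,y) log₂ p(x,y)
  p(0,0)=1/4: -0.2500 × log₂(0.2500) = 0.5000
  p(0,1)=1/2: -0.5000 × log₂(0.5000) = 0.5000
  p(1,0)=1/12: -0.0833 × log₂(0.0833) = 0.2987
  p(1,1)=1/6: -0.1667 × log₂(0.1667) = 0.4308
H(X,Y) = 1.7296 bits


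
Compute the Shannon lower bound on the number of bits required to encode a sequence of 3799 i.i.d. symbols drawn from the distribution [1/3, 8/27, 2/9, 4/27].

Entropy H = 1.9386 bits/symbol
Minimum bits = H × n = 1.9386 × 3799
= 7364.83 bits


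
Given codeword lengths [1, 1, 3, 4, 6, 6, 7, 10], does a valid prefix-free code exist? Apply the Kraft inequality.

Kraft inequality: Σ 2^(-l_i) ≤ 1 for prefix-free code
Calculating: 2^(-1) + 2^(-1) + 2^(-3) + 2^(-4) + 2^(-6) + 2^(-6) + 2^(-7) + 2^(-10)
= 0.5 + 0.5 + 0.125 + 0.0625 + 0.015625 + 0.015625 + 0.0078125 + 0.0009765625
= 1.2275
Since 1.2275 > 1, prefix-free code does not exist


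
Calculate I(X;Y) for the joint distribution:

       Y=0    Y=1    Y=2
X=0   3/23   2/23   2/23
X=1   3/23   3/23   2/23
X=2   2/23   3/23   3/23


H(X) = 1.5822, H(Y) = 1.5822, H(X,Y) = 3.1421
I(X;Y) = H(X) + H(Y) - H(X,Y) = 0.0223 bits


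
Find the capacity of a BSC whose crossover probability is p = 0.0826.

For BSC with error probability p:
C = 1 - H(p) where H(p) is binary entropy
H(0.0826) = -0.0826 × log₂(0.0826) - 0.9174 × log₂(0.9174)
H(p) = 0.4113
C = 1 - 0.4113 = 0.5887 bits/use


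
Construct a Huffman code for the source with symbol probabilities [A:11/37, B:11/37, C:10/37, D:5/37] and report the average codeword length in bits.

Huffman tree construction:
Combine smallest probabilities repeatedly
Resulting codes:
  A: 10 (length 2)
  B: 11 (length 2)
  C: 01 (length 2)
  D: 00 (length 2)
Average length = Σ p(s) × length(s) = 2.0000 bits


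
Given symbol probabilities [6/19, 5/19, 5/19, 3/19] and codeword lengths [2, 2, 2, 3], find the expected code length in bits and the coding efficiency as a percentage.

Average length L = Σ p_i × l_i = 2.1579 bits
Entropy H = 1.9593 bits
Efficiency η = H/L × 100% = 90.80%


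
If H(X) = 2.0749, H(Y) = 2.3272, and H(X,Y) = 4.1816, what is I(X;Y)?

I(X;Y) = H(X) + H(Y) - H(X,Y)
I(X;Y) = 2.0749 + 2.3272 - 4.1816 = 0.2205 bits


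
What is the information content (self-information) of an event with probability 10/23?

Information content I(x) = -log₂(p(x))
I = -log₂(10/23) = -log₂(0.4348)
I = 1.2016 bits


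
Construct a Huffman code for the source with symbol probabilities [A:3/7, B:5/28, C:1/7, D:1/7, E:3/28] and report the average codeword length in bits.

Huffman tree construction:
Combine smallest probabilities repeatedly
Resulting codes:
  A: 0 (length 1)
  B: 111 (length 3)
  C: 101 (length 3)
  D: 110 (length 3)
  E: 100 (length 3)
Average length = Σ p(s) × length(s) = 2.1429 bits


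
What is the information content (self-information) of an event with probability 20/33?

Information content I(x) = -log₂(p(x))
I = -log₂(20/33) = -log₂(0.6061)
I = 0.7225 bits


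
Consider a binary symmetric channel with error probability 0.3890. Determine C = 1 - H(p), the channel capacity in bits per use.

For BSC with error probability p:
C = 1 - H(p) where H(p) is binary entropy
H(0.3890) = -0.3890 × log₂(0.3890) - 0.6110 × log₂(0.6110)
H(p) = 0.9642
C = 1 - 0.9642 = 0.0358 bits/use


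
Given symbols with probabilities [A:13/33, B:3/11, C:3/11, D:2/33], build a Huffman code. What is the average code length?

Huffman tree construction:
Combine smallest probabilities repeatedly
Resulting codes:
  A: 0 (length 1)
  B: 111 (length 3)
  C: 10 (length 2)
  D: 110 (length 3)
Average length = Σ p(s) × length(s) = 1.9394 bits


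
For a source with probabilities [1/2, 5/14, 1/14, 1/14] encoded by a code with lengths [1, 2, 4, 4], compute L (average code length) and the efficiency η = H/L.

Average length L = Σ p_i × l_i = 1.7857 bits
Entropy H = 1.5744 bits
Efficiency η = H/L × 100% = 88.17%


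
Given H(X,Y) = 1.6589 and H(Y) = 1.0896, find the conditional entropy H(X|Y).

Chain rule: H(X,Y) = H(X|Y) + H(Y)
H(X|Y) = H(X,Y) - H(Y) = 1.6589 - 1.0896 = 0.5693 bits


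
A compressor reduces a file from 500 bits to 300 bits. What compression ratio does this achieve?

Compression ratio = Original / Compressed
= 500 / 300 = 1.67:1


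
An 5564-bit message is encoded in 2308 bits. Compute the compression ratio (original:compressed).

Compression ratio = Original / Compressed
= 5564 / 2308 = 2.41:1


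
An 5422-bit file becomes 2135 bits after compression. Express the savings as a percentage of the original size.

Space savings = (1 - Compressed/Original) × 100%
= (1 - 2135/5422) × 100%
= 60.62%


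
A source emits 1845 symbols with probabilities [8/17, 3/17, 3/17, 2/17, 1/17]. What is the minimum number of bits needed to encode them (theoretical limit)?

Entropy H = 1.9987 bits/symbol
Minimum bits = H × n = 1.9987 × 1845
= 3687.51 bits


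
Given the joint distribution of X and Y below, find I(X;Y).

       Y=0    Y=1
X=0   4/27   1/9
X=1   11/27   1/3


H(X) = 0.8256, H(Y) = 0.9911, H(X,Y) = 1.8164
I(X;Y) = H(X) + H(Y) - H(X,Y) = 0.0003 bits


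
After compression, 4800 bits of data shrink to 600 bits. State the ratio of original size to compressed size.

Compression ratio = Original / Compressed
= 4800 / 600 = 8.00:1


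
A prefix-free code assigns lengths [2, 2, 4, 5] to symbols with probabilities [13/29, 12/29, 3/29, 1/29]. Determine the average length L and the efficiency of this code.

Average length L = Σ p_i × l_i = 2.3103 bits
Entropy H = 1.5518 bits
Efficiency η = H/L × 100% = 67.17%


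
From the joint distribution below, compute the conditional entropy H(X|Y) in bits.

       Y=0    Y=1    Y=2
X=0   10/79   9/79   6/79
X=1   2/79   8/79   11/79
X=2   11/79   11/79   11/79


H(X|Y) = Σ_y p(y) H(X|Y=y)
  p(Y=0) = 23/79, H(X|Y=0) = 1.3378
  p(Y=1) = 28/79, H(X|Y=1) = 1.5722
  p(Y=2) = 28/79, H(X|Y=2) = 1.5353
H(X|Y) = 0.2911×1.3378 + 0.3544×1.5722 + 0.3544×1.5353 = 1.4909 bits


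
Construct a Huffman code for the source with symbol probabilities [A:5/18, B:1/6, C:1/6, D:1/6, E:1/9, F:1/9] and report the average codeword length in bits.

Huffman tree construction:
Combine smallest probabilities repeatedly
Resulting codes:
  A: 10 (length 2)
  B: 110 (length 3)
  C: 111 (length 3)
  D: 00 (length 2)
  E: 010 (length 3)
  F: 011 (length 3)
Average length = Σ p(s) × length(s) = 2.5556 bits


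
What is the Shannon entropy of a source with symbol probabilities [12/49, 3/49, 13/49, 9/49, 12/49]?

H(X) = -Σ p(x) log₂ p(x)
  -12/49 × log₂(12/49) = 0.4971
  -3/49 × log₂(3/49) = 0.2467
  -13/49 × log₂(13/49) = 0.5079
  -9/49 × log₂(9/49) = 0.4490
  -12/49 × log₂(12/49) = 0.4971
H(X) = 2.1978 bits


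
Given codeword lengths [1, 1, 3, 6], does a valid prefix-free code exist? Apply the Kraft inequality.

Kraft inequality: Σ 2^(-l_i) ≤ 1 for prefix-free code
Calculating: 2^(-1) + 2^(-1) + 2^(-3) + 2^(-6)
= 0.5 + 0.5 + 0.125 + 0.015625
= 1.1406
Since 1.1406 > 1, prefix-free code does not exist


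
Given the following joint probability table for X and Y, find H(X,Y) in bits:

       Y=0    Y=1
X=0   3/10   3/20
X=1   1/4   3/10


H(X,Y) = -Σ p(x,y) log₂ p(x,y)
  p(0,0)=3/10: -0.3000 × log₂(0.3000) = 0.5211
  p(0,1)=3/20: -0.1500 × log₂(0.1500) = 0.4105
  p(1,0)=1/4: -0.2500 × log₂(0.2500) = 0.5000
  p(1,1)=3/10: -0.3000 × log₂(0.3000) = 0.5211
H(X,Y) = 1.9527 bits


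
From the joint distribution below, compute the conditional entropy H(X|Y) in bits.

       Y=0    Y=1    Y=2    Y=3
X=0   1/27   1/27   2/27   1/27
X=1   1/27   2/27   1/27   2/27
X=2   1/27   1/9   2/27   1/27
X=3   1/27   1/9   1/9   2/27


H(X|Y) = Σ_y p(y) H(X|Y=y)
  p(Y=0) = 4/27, H(X|Y=0) = 2.0000
  p(Y=1) = 1/3, H(X|Y=1) = 1.8911
  p(Y=2) = 8/27, H(X|Y=2) = 1.9056
  p(Y=3) = 2/9, H(X|Y=3) = 1.9183
H(X|Y) = 0.1481×2.0000 + 0.3333×1.8911 + 0.2963×1.9056 + 0.2222×1.9183 = 1.9176 bits


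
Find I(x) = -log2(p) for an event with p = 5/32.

Information content I(x) = -log₂(p(x))
I = -log₂(5/32) = -log₂(0.1562)
I = 2.6781 bits


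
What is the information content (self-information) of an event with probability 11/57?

Information content I(x) = -log₂(p(x))
I = -log₂(11/57) = -log₂(0.1930)
I = 2.3735 bits


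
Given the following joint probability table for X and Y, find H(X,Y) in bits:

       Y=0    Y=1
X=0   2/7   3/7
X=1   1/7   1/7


H(X,Y) = -Σ p(x,y) log₂ p(x,y)
  p(0,0)=2/7: -0.2857 × log₂(0.2857) = 0.5164
  p(0,1)=3/7: -0.4286 × log₂(0.4286) = 0.5239
  p(1,0)=1/7: -0.1429 × log₂(0.1429) = 0.4011
  p(1,1)=1/7: -0.1429 × log₂(0.1429) = 0.4011
H(X,Y) = 1.8424 bits


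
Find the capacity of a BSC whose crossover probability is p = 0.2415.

For BSC with error probability p:
C = 1 - H(p) where H(p) is binary entropy
H(0.2415) = -0.2415 × log₂(0.2415) - 0.7585 × log₂(0.7585)
H(p) = 0.7975
C = 1 - 0.7975 = 0.2025 bits/use


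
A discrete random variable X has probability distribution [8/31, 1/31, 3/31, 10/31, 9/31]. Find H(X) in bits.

H(X) = -Σ p(x) log₂ p(x)
  -8/31 × log₂(8/31) = 0.5043
  -1/31 × log₂(1/31) = 0.1598
  -3/31 × log₂(3/31) = 0.3261
  -10/31 × log₂(10/31) = 0.5265
  -9/31 × log₂(9/31) = 0.5180
H(X) = 2.0347 bits


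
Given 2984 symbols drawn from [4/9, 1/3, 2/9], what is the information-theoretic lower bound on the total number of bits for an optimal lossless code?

Entropy H = 1.5305 bits/symbol
Minimum bits = H × n = 1.5305 × 2984
= 4566.99 bits


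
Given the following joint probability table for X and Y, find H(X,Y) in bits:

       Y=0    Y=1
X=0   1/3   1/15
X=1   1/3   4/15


H(X,Y) = -Σ p(x,y) log₂ p(x,y)
  p(0,0)=1/3: -0.3333 × log₂(0.3333) = 0.5283
  p(0,1)=1/15: -0.0667 × log₂(0.0667) = 0.2605
  p(1,0)=1/3: -0.3333 × log₂(0.3333) = 0.5283
  p(1,1)=4/15: -0.2667 × log₂(0.2667) = 0.5085
H(X,Y) = 1.8256 bits


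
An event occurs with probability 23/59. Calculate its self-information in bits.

Information content I(x) = -log₂(p(x))
I = -log₂(23/59) = -log₂(0.3898)
I = 1.3591 bits


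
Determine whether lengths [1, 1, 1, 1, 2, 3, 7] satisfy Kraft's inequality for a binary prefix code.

Kraft inequality: Σ 2^(-l_i) ≤ 1 for prefix-free code
Calculating: 2^(-1) + 2^(-1) + 2^(-1) + 2^(-1) + 2^(-2) + 2^(-3) + 2^(-7)
= 0.5 + 0.5 + 0.5 + 0.5 + 0.25 + 0.125 + 0.0078125
= 2.3828
Since 2.3828 > 1, prefix-free code does not exist


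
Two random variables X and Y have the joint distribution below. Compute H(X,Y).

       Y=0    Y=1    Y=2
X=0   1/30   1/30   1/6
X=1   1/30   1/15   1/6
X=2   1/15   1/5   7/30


H(X,Y) = -Σ p(x,y) log₂ p(x,y)
  p(0,0)=1/30: -0.0333 × log₂(0.0333) = 0.1636
  p(0,1)=1/30: -0.0333 × log₂(0.0333) = 0.1636
  p(0,2)=1/6: -0.1667 × log₂(0.1667) = 0.4308
  p(1,0)=1/30: -0.0333 × log₂(0.0333) = 0.1636
  p(1,1)=1/15: -0.0667 × log₂(0.0667) = 0.2605
  p(1,2)=1/6: -0.1667 × log₂(0.1667) = 0.4308
  p(2,0)=1/15: -0.0667 × log₂(0.0667) = 0.2605
  p(2,1)=1/5: -0.2000 × log₂(0.2000) = 0.4644
  p(2,2)=7/30: -0.2333 × log₂(0.2333) = 0.4899
H(X,Y) = 2.8275 bits


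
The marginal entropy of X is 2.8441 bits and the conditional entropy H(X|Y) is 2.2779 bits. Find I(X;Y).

I(X;Y) = H(X) - H(X|Y)
I(X;Y) = 2.8441 - 2.2779 = 0.5662 bits


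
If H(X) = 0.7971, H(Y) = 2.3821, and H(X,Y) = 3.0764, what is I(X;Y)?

I(X;Y) = H(X) + H(Y) - H(X,Y)
I(X;Y) = 0.7971 + 2.3821 - 3.0764 = 0.1028 bits


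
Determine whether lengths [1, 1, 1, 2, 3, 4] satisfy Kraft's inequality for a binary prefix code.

Kraft inequality: Σ 2^(-l_i) ≤ 1 for prefix-free code
Calculating: 2^(-1) + 2^(-1) + 2^(-1) + 2^(-2) + 2^(-3) + 2^(-4)
= 0.5 + 0.5 + 0.5 + 0.25 + 0.125 + 0.0625
= 1.9375
Since 1.9375 > 1, prefix-free code does not exist


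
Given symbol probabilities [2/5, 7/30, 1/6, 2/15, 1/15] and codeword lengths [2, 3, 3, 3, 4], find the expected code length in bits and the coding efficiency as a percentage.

Average length L = Σ p_i × l_i = 2.6667 bits
Entropy H = 2.0975 bits
Efficiency η = H/L × 100% = 78.66%


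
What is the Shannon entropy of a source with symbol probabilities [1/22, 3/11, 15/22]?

H(X) = -Σ p(x) log₂ p(x)
  -1/22 × log₂(1/22) = 0.2027
  -3/11 × log₂(3/11) = 0.5112
  -15/22 × log₂(15/22) = 0.3767
H(X) = 1.0907 bits


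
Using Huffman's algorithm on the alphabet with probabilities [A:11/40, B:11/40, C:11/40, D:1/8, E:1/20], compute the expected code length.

Huffman tree construction:
Combine smallest probabilities repeatedly
Resulting codes:
  A: 01 (length 2)
  B: 10 (length 2)
  C: 11 (length 2)
  D: 001 (length 3)
  E: 000 (length 3)
Average length = Σ p(s) × length(s) = 2.1750 bits


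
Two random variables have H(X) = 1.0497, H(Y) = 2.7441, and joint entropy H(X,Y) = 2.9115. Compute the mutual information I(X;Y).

I(X;Y) = H(X) + H(Y) - H(X,Y)
I(X;Y) = 1.0497 + 2.7441 - 2.9115 = 0.8823 bits


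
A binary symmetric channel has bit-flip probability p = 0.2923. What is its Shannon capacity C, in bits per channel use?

For BSC with error probability p:
C = 1 - H(p) where H(p) is binary entropy
H(0.2923) = -0.2923 × log₂(0.2923) - 0.7077 × log₂(0.7077)
H(p) = 0.8717
C = 1 - 0.8717 = 0.1283 bits/use


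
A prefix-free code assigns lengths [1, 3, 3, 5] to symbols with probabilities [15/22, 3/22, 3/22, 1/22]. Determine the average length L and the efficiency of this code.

Average length L = Σ p_i × l_i = 1.7273 bits
Entropy H = 1.3634 bits
Efficiency η = H/L × 100% = 78.93%


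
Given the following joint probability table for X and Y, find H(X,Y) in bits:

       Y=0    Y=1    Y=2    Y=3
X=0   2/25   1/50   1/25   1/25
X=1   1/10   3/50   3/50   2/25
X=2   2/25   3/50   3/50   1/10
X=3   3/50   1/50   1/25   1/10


H(X,Y) = -Σ p(x,y) log₂ p(x,y)
  p(0,0)=2/25: -0.0800 × log₂(0.0800) = 0.2915
  p(0,1)=1/50: -0.0200 × log₂(0.0200) = 0.1129
  p(0,2)=1/25: -0.0400 × log₂(0.0400) = 0.1858
  p(0,3)=1/25: -0.0400 × log₂(0.0400) = 0.1858
  p(1,0)=1/10: -0.1000 × log₂(0.1000) = 0.3322
  p(1,1)=3/50: -0.0600 × log₂(0.0600) = 0.2435
  p(1,2)=3/50: -0.0600 × log₂(0.0600) = 0.2435
  p(1,3)=2/25: -0.0800 × log₂(0.0800) = 0.2915
  p(2,0)=2/25: -0.0800 × log₂(0.0800) = 0.2915
  p(2,1)=3/50: -0.0600 × log₂(0.0600) = 0.2435
  p(2,2)=3/50: -0.0600 × log₂(0.0600) = 0.2435
  p(2,3)=1/10: -0.1000 × log₂(0.1000) = 0.3322
  p(3,0)=3/50: -0.0600 × log₂(0.0600) = 0.2435
  p(3,1)=1/50: -0.0200 × log₂(0.0200) = 0.1129
  p(3,2)=1/25: -0.0400 × log₂(0.0400) = 0.1858
  p(3,3)=1/10: -0.1000 × log₂(0.1000) = 0.3322
H(X,Y) = 3.8718 bits


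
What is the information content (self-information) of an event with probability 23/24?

Information content I(x) = -log₂(p(x))
I = -log₂(23/24) = -log₂(0.9583)
I = 0.0614 bits


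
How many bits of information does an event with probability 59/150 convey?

Information content I(x) = -log₂(p(x))
I = -log₂(59/150) = -log₂(0.3933)
I = 1.3462 bits


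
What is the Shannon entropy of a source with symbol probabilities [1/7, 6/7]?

H(X) = -Σ p(x) log₂ p(x)
  -1/7 × log₂(1/7) = 0.4011
  -6/7 × log₂(6/7) = 0.1906
H(X) = 0.5917 bits


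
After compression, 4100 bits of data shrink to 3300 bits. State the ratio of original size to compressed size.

Compression ratio = Original / Compressed
= 4100 / 3300 = 1.24:1


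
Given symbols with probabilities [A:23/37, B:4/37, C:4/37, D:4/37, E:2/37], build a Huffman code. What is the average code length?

Huffman tree construction:
Combine smallest probabilities repeatedly
Resulting codes:
  A: 1 (length 1)
  B: 001 (length 3)
  C: 010 (length 3)
  D: 011 (length 3)
  E: 000 (length 3)
Average length = Σ p(s) × length(s) = 1.7568 bits


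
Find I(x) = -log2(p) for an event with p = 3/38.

Information content I(x) = -log₂(p(x))
I = -log₂(3/38) = -log₂(0.0789)
I = 3.6630 bits


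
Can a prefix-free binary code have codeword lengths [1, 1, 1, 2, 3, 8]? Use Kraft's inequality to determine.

Kraft inequality: Σ 2^(-l_i) ≤ 1 for prefix-free code
Calculating: 2^(-1) + 2^(-1) + 2^(-1) + 2^(-2) + 2^(-3) + 2^(-8)
= 0.5 + 0.5 + 0.5 + 0.25 + 0.125 + 0.00390625
= 1.8789
Since 1.8789 > 1, prefix-free code does not exist


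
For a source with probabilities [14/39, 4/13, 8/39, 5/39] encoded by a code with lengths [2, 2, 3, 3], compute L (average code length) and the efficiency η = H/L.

Average length L = Σ p_i × l_i = 2.3333 bits
Entropy H = 1.9025 bits
Efficiency η = H/L × 100% = 81.54%


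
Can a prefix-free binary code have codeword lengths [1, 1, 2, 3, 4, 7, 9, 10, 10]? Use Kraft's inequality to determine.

Kraft inequality: Σ 2^(-l_i) ≤ 1 for prefix-free code
Calculating: 2^(-1) + 2^(-1) + 2^(-2) + 2^(-3) + 2^(-4) + 2^(-7) + 2^(-9) + 2^(-10) + 2^(-10)
= 0.5 + 0.5 + 0.25 + 0.125 + 0.0625 + 0.0078125 + 0.001953125 + 0.0009765625 + 0.0009765625
= 1.4492
Since 1.4492 > 1, prefix-free code does not exist


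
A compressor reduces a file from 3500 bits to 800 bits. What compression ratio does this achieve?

Compression ratio = Original / Compressed
= 3500 / 800 = 4.38:1


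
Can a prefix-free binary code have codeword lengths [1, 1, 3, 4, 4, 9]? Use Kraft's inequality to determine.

Kraft inequality: Σ 2^(-l_i) ≤ 1 for prefix-free code
Calculating: 2^(-1) + 2^(-1) + 2^(-3) + 2^(-4) + 2^(-4) + 2^(-9)
= 0.5 + 0.5 + 0.125 + 0.0625 + 0.0625 + 0.001953125
= 1.2520
Since 1.2520 > 1, prefix-free code does not exist


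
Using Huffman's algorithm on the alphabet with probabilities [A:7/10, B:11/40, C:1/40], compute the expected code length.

Huffman tree construction:
Combine smallest probabilities repeatedly
Resulting codes:
  A: 1 (length 1)
  B: 01 (length 2)
  C: 00 (length 2)
Average length = Σ p(s) × length(s) = 1.3000 bits


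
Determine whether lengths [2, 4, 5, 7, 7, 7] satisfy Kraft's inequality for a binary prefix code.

Kraft inequality: Σ 2^(-l_i) ≤ 1 for prefix-free code
Calculating: 2^(-2) + 2^(-4) + 2^(-5) + 2^(-7) + 2^(-7) + 2^(-7)
= 0.25 + 0.0625 + 0.03125 + 0.0078125 + 0.0078125 + 0.0078125
= 0.3672
Since 0.3672 ≤ 1, prefix-free code exists


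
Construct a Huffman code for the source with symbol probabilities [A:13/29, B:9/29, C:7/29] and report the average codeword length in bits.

Huffman tree construction:
Combine smallest probabilities repeatedly
Resulting codes:
  A: 0 (length 1)
  B: 11 (length 2)
  C: 10 (length 2)
Average length = Σ p(s) × length(s) = 1.5517 bits


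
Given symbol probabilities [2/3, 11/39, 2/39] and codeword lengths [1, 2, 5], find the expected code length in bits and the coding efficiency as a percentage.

Average length L = Σ p_i × l_i = 1.4872 bits
Entropy H = 1.1248 bits
Efficiency η = H/L × 100% = 75.63%


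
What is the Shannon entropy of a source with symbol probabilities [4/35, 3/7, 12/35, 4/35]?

H(X) = -Σ p(x) log₂ p(x)
  -4/35 × log₂(4/35) = 0.3576
  -3/7 × log₂(3/7) = 0.5239
  -12/35 × log₂(12/35) = 0.5295
  -4/35 × log₂(4/35) = 0.3576
H(X) = 1.7686 bits


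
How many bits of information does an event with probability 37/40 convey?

Information content I(x) = -log₂(p(x))
I = -log₂(37/40) = -log₂(0.9250)
I = 0.1125 bits


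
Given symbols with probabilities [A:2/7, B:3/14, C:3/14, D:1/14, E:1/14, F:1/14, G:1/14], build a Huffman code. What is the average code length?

Huffman tree construction:
Combine smallest probabilities repeatedly
Resulting codes:
  A: 10 (length 2)
  B: 00 (length 2)
  C: 01 (length 2)
  D: 1100 (length 4)
  E: 1101 (length 4)
  F: 1110 (length 4)
  G: 1111 (length 4)
Average length = Σ p(s) × length(s) = 2.5714 bits


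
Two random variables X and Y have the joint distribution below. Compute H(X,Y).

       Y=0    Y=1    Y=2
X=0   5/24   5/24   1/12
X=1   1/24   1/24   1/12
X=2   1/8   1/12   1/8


H(X,Y) = -Σ p(x,y) log₂ p(x,y)
  p(0,0)=5/24: -0.2083 × log₂(0.2083) = 0.4715
  p(0,1)=5/24: -0.2083 × log₂(0.2083) = 0.4715
  p(0,2)=1/12: -0.0833 × log₂(0.0833) = 0.2987
  p(1,0)=1/24: -0.0417 × log₂(0.0417) = 0.1910
  p(1,1)=1/24: -0.0417 × log₂(0.0417) = 0.1910
  p(1,2)=1/12: -0.0833 × log₂(0.0833) = 0.2987
  p(2,0)=1/8: -0.1250 × log₂(0.1250) = 0.3750
  p(2,1)=1/12: -0.0833 × log₂(0.0833) = 0.2987
  p(2,2)=1/8: -0.1250 × log₂(0.1250) = 0.3750
H(X,Y) = 2.9713 bits


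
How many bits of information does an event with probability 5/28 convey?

Information content I(x) = -log₂(p(x))
I = -log₂(5/28) = -log₂(0.1786)
I = 2.4854 bits


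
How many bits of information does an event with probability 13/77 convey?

Information content I(x) = -log₂(p(x))
I = -log₂(13/77) = -log₂(0.1688)
I = 2.5663 bits


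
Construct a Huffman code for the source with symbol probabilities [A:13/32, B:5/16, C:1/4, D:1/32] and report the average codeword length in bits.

Huffman tree construction:
Combine smallest probabilities repeatedly
Resulting codes:
  A: 0 (length 1)
  B: 11 (length 2)
  C: 101 (length 3)
  D: 100 (length 3)
Average length = Σ p(s) × length(s) = 1.8750 bits


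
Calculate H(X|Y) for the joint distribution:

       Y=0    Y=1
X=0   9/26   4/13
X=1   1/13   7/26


H(X|Y) = Σ_y p(y) H(X|Y=y)
  p(Y=0) = 11/26, H(X|Y=0) = 0.6840
  p(Y=1) = 15/26, H(X|Y=1) = 0.9968
H(X|Y) = 0.4231×0.6840 + 0.5769×0.9968 = 0.8645 bits


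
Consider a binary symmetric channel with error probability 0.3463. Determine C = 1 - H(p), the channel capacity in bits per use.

For BSC with error probability p:
C = 1 - H(p) where H(p) is binary entropy
H(0.3463) = -0.3463 × log₂(0.3463) - 0.6537 × log₂(0.6537)
H(p) = 0.9307
C = 1 - 0.9307 = 0.0693 bits/use


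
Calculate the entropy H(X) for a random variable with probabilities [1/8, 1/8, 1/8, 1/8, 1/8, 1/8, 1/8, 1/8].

H(X) = -Σ p(x) log₂ p(x)
  -1/8 × log₂(1/8) = 0.3750
  -1/8 × log₂(1/8) = 0.3750
  -1/8 × log₂(1/8) = 0.3750
  -1/8 × log₂(1/8) = 0.3750
  -1/8 × log₂(1/8) = 0.3750
  -1/8 × log₂(1/8) = 0.3750
  -1/8 × log₂(1/8) = 0.3750
  -1/8 × log₂(1/8) = 0.3750
H(X) = 3.0000 bits


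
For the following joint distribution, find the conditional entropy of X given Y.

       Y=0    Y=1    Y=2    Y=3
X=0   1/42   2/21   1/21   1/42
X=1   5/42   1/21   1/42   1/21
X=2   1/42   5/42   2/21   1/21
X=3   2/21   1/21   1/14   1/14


H(X|Y) = Σ_y p(y) H(X|Y=y)
  p(Y=0) = 11/42, H(X|Y=0) = 1.6767
  p(Y=1) = 13/42, H(X|Y=1) = 1.8843
  p(Y=2) = 5/21, H(X|Y=2) = 1.8464
  p(Y=3) = 4/21, H(X|Y=3) = 1.9056
H(X|Y) = 0.2619×1.6767 + 0.3095×1.8843 + 0.2381×1.8464 + 0.1905×1.9056 = 1.8250 bits


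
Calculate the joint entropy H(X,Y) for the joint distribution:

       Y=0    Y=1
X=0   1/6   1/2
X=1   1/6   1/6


H(X,Y) = -Σ p(x,y) log₂ p(x,y)
  p(0,0)=1/6: -0.1667 × log₂(0.1667) = 0.4308
  p(0,1)=1/2: -0.5000 × log₂(0.5000) = 0.5000
  p(1,0)=1/6: -0.1667 × log₂(0.1667) = 0.4308
  p(1,1)=1/6: -0.1667 × log₂(0.1667) = 0.4308
H(X,Y) = 1.7925 bits


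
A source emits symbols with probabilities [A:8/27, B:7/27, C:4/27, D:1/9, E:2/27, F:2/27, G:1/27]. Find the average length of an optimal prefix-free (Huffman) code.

Huffman tree construction:
Combine smallest probabilities repeatedly
Resulting codes:
  A: 11 (length 2)
  B: 01 (length 2)
  C: 101 (length 3)
  D: 001 (length 3)
  E: 1001 (length 4)
  F: 000 (length 3)
  G: 1000 (length 4)
Average length = Σ p(s) × length(s) = 2.5556 bits


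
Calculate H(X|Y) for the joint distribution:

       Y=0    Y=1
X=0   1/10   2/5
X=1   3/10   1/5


H(X|Y) = Σ_y p(y) H(X|Y=y)
  p(Y=0) = 2/5, H(X|Y=0) = 0.8113
  p(Y=1) = 3/5, H(X|Y=1) = 0.9183
H(X|Y) = 0.4000×0.8113 + 0.6000×0.9183 = 0.8755 bits


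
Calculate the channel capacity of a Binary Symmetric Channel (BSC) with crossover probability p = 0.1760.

For BSC with error probability p:
C = 1 - H(p) where H(p) is binary entropy
H(0.1760) = -0.1760 × log₂(0.1760) - 0.8240 × log₂(0.8240)
H(p) = 0.6712
C = 1 - 0.6712 = 0.3288 bits/use


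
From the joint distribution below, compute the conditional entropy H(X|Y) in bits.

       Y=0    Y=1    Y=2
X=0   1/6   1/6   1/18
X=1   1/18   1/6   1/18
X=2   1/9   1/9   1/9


H(X|Y) = Σ_y p(y) H(X|Y=y)
  p(Y=0) = 1/3, H(X|Y=0) = 1.4591
  p(Y=1) = 4/9, H(X|Y=1) = 1.5613
  p(Y=2) = 2/9, H(X|Y=2) = 1.5000
H(X|Y) = 0.3333×1.4591 + 0.4444×1.5613 + 0.2222×1.5000 = 1.5136 bits


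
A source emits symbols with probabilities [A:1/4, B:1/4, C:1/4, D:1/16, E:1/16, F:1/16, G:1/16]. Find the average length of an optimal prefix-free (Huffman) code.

Huffman tree construction:
Combine smallest probabilities repeatedly
Resulting codes:
  A: 00 (length 2)
  B: 01 (length 2)
  C: 10 (length 2)
  D: 1100 (length 4)
  E: 1101 (length 4)
  F: 1110 (length 4)
  G: 1111 (length 4)
Average length = Σ p(s) × length(s) = 2.5000 bits


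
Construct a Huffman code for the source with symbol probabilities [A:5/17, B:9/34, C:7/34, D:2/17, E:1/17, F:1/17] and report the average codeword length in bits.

Huffman tree construction:
Combine smallest probabilities repeatedly
Resulting codes:
  A: 11 (length 2)
  B: 10 (length 2)
  C: 00 (length 2)
  D: 010 (length 3)
  E: 0110 (length 4)
  F: 0111 (length 4)
Average length = Σ p(s) × length(s) = 2.3529 bits


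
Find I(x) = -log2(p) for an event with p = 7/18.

Information content I(x) = -log₂(p(x))
I = -log₂(7/18) = -log₂(0.3889)
I = 1.3626 bits


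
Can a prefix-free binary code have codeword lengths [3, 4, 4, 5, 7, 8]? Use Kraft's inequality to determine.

Kraft inequality: Σ 2^(-l_i) ≤ 1 for prefix-free code
Calculating: 2^(-3) + 2^(-4) + 2^(-4) + 2^(-5) + 2^(-7) + 2^(-8)
= 0.125 + 0.0625 + 0.0625 + 0.03125 + 0.0078125 + 0.00390625
= 0.2930
Since 0.2930 ≤ 1, prefix-free code exists


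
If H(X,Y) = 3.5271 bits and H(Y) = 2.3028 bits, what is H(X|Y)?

Chain rule: H(X,Y) = H(X|Y) + H(Y)
H(X|Y) = H(X,Y) - H(Y) = 3.5271 - 2.3028 = 1.2243 bits


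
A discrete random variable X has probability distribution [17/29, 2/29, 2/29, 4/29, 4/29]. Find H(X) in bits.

H(X) = -Σ p(x) log₂ p(x)
  -17/29 × log₂(17/29) = 0.4517
  -2/29 × log₂(2/29) = 0.2661
  -2/29 × log₂(2/29) = 0.2661
  -4/29 × log₂(4/29) = 0.3942
  -4/29 × log₂(4/29) = 0.3942
H(X) = 1.7722 bits


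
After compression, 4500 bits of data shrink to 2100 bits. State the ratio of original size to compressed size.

Compression ratio = Original / Compressed
= 4500 / 2100 = 2.14:1


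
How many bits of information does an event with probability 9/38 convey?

Information content I(x) = -log₂(p(x))
I = -log₂(9/38) = -log₂(0.2368)
I = 2.0780 bits


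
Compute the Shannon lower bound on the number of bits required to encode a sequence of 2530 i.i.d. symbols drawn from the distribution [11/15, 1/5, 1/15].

Entropy H = 1.0530 bits/symbol
Minimum bits = H × n = 1.0530 × 2530
= 2664.04 bits


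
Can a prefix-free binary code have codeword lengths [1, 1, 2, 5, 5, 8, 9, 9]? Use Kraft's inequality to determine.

Kraft inequality: Σ 2^(-l_i) ≤ 1 for prefix-free code
Calculating: 2^(-1) + 2^(-1) + 2^(-2) + 2^(-5) + 2^(-5) + 2^(-8) + 2^(-9) + 2^(-9)
= 0.5 + 0.5 + 0.25 + 0.03125 + 0.03125 + 0.00390625 + 0.001953125 + 0.001953125
= 1.3203
Since 1.3203 > 1, prefix-free code does not exist


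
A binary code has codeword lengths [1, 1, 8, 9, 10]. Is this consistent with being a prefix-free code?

Kraft inequality: Σ 2^(-l_i) ≤ 1 for prefix-free code
Calculating: 2^(-1) + 2^(-1) + 2^(-8) + 2^(-9) + 2^(-10)
= 0.5 + 0.5 + 0.00390625 + 0.001953125 + 0.0009765625
= 1.0068
Since 1.0068 > 1, prefix-free code does not exist


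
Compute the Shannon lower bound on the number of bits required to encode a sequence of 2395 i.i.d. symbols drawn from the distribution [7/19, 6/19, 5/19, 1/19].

Entropy H = 1.7863 bits/symbol
Minimum bits = H × n = 1.7863 × 2395
= 4278.19 bits


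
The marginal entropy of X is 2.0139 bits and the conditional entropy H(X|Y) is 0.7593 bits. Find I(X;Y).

I(X;Y) = H(X) - H(X|Y)
I(X;Y) = 2.0139 - 0.7593 = 1.2546 bits


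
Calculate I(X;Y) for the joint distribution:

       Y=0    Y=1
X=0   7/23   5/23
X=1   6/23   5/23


H(X) = 0.9986, H(Y) = 0.9877, H(X,Y) = 1.9853
I(X;Y) = H(X) + H(Y) - H(X,Y) = 0.0011 bits


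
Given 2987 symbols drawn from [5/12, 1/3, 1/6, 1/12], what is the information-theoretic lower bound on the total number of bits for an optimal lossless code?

Entropy H = 1.7842 bits/symbol
Minimum bits = H × n = 1.7842 × 2987
= 5329.28 bits


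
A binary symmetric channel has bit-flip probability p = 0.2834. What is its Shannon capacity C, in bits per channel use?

For BSC with error probability p:
C = 1 - H(p) where H(p) is binary entropy
H(0.2834) = -0.2834 × log₂(0.2834) - 0.7166 × log₂(0.7166)
H(p) = 0.8600
C = 1 - 0.8600 = 0.1400 bits/use


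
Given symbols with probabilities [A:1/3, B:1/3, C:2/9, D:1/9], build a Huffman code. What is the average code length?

Huffman tree construction:
Combine smallest probabilities repeatedly
Resulting codes:
  A: 10 (length 2)
  B: 11 (length 2)
  C: 01 (length 2)
  D: 00 (length 2)
Average length = Σ p(s) × length(s) = 2.0000 bits


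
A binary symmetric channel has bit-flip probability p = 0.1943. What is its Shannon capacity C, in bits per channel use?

For BSC with error probability p:
C = 1 - H(p) where H(p) is binary entropy
H(0.1943) = -0.1943 × log₂(0.1943) - 0.8057 × log₂(0.8057)
H(p) = 0.7104
C = 1 - 0.7104 = 0.2896 bits/use


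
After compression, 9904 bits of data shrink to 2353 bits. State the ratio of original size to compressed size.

Compression ratio = Original / Compressed
= 9904 / 2353 = 4.21:1


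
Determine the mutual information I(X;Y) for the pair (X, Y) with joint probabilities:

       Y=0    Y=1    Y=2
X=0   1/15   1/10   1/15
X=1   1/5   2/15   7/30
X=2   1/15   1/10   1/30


H(X) = 1.4186, H(Y) = 1.5850, H(X,Y) = 2.9512
I(X;Y) = H(X) + H(Y) - H(X,Y) = 0.0524 bits


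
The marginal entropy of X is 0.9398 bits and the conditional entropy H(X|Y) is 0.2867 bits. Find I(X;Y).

I(X;Y) = H(X) - H(X|Y)
I(X;Y) = 0.9398 - 0.2867 = 0.6531 bits


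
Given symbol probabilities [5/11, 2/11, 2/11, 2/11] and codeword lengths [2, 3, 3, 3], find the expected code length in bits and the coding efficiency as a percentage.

Average length L = Σ p_i × l_i = 2.5455 bits
Entropy H = 1.8586 bits
Efficiency η = H/L × 100% = 73.01%


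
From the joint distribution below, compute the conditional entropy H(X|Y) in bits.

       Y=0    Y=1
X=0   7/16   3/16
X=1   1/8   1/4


H(X|Y) = Σ_y p(y) H(X|Y=y)
  p(Y=0) = 9/16, H(X|Y=0) = 0.7642
  p(Y=1) = 7/16, H(X|Y=1) = 0.9852
H(X|Y) = 0.5625×0.7642 + 0.4375×0.9852 = 0.8609 bits


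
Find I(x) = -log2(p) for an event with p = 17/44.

Information content I(x) = -log₂(p(x))
I = -log₂(17/44) = -log₂(0.3864)
I = 1.3720 bits


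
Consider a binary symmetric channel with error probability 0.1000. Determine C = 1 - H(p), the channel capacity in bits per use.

For BSC with error probability p:
C = 1 - H(p) where H(p) is binary entropy
H(0.1000) = -0.1000 × log₂(0.1000) - 0.9000 × log₂(0.9000)
H(p) = 0.4690
C = 1 - 0.4690 = 0.5310 bits/use


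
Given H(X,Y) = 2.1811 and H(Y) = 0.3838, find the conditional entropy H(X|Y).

Chain rule: H(X,Y) = H(X|Y) + H(Y)
H(X|Y) = H(X,Y) - H(Y) = 2.1811 - 0.3838 = 1.7973 bits


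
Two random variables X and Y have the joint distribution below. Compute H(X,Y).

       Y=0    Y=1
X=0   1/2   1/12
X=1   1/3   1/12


H(X,Y) = -Σ p(x,y) log₂ p(x,y)
  p(0,0)=1/2: -0.5000 × log₂(0.5000) = 0.5000
  p(0,1)=1/12: -0.0833 × log₂(0.0833) = 0.2987
  p(1,0)=1/3: -0.3333 × log₂(0.3333) = 0.5283
  p(1,1)=1/12: -0.0833 × log₂(0.0833) = 0.2987
H(X,Y) = 1.6258 bits


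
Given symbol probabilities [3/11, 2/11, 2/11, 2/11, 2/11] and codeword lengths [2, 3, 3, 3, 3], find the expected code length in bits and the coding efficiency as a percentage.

Average length L = Σ p_i × l_i = 2.7273 bits
Entropy H = 2.2999 bits
Efficiency η = H/L × 100% = 84.33%


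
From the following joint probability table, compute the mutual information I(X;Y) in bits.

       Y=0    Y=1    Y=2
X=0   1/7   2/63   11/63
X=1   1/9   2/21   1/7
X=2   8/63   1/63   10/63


H(X) = 1.5816, H(Y) = 1.4412, H(X,Y) = 2.9695
I(X;Y) = H(X) + H(Y) - H(X,Y) = 0.0533 bits


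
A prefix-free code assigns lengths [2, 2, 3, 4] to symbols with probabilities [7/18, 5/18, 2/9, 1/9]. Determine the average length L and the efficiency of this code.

Average length L = Σ p_i × l_i = 2.4444 bits
Entropy H = 1.8776 bits
Efficiency η = H/L × 100% = 76.81%


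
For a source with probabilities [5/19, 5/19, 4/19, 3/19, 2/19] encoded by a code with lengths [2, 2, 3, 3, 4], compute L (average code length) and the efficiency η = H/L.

Average length L = Σ p_i × l_i = 2.5789 bits
Entropy H = 2.2493 bits
Efficiency η = H/L × 100% = 87.22%


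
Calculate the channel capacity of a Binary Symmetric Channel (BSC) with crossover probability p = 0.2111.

For BSC with error probability p:
C = 1 - H(p) where H(p) is binary entropy
H(0.2111) = -0.2111 × log₂(0.2111) - 0.7889 × log₂(0.7889)
H(p) = 0.7436
C = 1 - 0.7436 = 0.2564 bits/use


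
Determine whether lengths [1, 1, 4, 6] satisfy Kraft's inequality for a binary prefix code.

Kraft inequality: Σ 2^(-l_i) ≤ 1 for prefix-free code
Calculating: 2^(-1) + 2^(-1) + 2^(-4) + 2^(-6)
= 0.5 + 0.5 + 0.0625 + 0.015625
= 1.0781
Since 1.0781 > 1, prefix-free code does not exist


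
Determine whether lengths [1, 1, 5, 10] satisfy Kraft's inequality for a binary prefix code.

Kraft inequality: Σ 2^(-l_i) ≤ 1 for prefix-free code
Calculating: 2^(-1) + 2^(-1) + 2^(-5) + 2^(-10)
= 0.5 + 0.5 + 0.03125 + 0.0009765625
= 1.0322
Since 1.0322 > 1, prefix-free code does not exist


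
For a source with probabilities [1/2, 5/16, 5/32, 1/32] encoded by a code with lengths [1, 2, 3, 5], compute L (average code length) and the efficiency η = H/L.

Average length L = Σ p_i × l_i = 1.7500 bits
Entropy H = 1.5991 bits
Efficiency η = H/L × 100% = 91.38%


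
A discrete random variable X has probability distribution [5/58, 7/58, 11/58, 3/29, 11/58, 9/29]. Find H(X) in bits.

H(X) = -Σ p(x) log₂ p(x)
  -5/58 × log₂(5/58) = 0.3048
  -7/58 × log₂(7/58) = 0.3682
  -11/58 × log₂(11/58) = 0.4549
  -3/29 × log₂(3/29) = 0.3386
  -11/58 × log₂(11/58) = 0.4549
  -9/29 × log₂(9/29) = 0.5239
H(X) = 2.4453 bits


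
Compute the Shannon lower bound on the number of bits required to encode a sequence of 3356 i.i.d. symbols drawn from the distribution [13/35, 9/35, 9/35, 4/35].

Entropy H = 1.8960 bits/symbol
Minimum bits = H × n = 1.8960 × 3356
= 6363.03 bits


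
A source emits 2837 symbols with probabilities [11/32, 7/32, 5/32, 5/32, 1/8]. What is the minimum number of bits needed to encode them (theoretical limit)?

Entropy H = 2.2211 bits/symbol
Minimum bits = H × n = 2.2211 × 2837
= 6301.29 bits


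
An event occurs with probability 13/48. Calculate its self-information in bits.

Information content I(x) = -log₂(p(x))
I = -log₂(13/48) = -log₂(0.2708)
I = 1.8845 bits


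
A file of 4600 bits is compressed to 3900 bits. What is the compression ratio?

Compression ratio = Original / Compressed
= 4600 / 3900 = 1.18:1


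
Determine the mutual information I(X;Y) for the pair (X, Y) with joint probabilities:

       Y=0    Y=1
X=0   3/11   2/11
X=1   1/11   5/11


H(X) = 0.9940, H(Y) = 0.9457, H(X,Y) = 1.7899
I(X;Y) = H(X) + H(Y) - H(X,Y) = 0.1498 bits


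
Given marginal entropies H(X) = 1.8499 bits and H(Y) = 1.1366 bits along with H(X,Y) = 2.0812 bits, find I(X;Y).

I(X;Y) = H(X) + H(Y) - H(X,Y)
I(X;Y) = 1.8499 + 1.1366 - 2.0812 = 0.9053 bits


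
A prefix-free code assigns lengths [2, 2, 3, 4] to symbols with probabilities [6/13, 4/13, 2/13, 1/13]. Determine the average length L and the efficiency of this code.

Average length L = Σ p_i × l_i = 2.3077 bits
Entropy H = 1.7381 bits
Efficiency η = H/L × 100% = 75.32%


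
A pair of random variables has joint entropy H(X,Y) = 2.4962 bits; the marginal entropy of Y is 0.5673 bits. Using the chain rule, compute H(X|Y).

Chain rule: H(X,Y) = H(X|Y) + H(Y)
H(X|Y) = H(X,Y) - H(Y) = 2.4962 - 0.5673 = 1.9289 bits


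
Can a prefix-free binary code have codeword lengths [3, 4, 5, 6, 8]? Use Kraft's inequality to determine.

Kraft inequality: Σ 2^(-l_i) ≤ 1 for prefix-free code
Calculating: 2^(-3) + 2^(-4) + 2^(-5) + 2^(-6) + 2^(-8)
= 0.125 + 0.0625 + 0.03125 + 0.015625 + 0.00390625
= 0.2383
Since 0.2383 ≤ 1, prefix-free code exists
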